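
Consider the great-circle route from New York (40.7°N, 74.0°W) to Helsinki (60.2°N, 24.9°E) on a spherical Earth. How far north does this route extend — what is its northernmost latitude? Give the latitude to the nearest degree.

≈ 64°N

The great circle lies in the plane with unit normal n̂ = (p₁ × p₂)/|p₁ × p₂|.
Here n̂_z ≈ +0.432; the vertex latitude is φ_max = arccos|n̂_z| ≈ 64.4°.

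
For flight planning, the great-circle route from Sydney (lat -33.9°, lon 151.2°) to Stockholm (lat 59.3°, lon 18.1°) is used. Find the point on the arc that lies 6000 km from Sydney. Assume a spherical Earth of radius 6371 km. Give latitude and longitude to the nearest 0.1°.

≈ lat 12.5°, lon 122.3°

The haversine formula gives a central angle δ ≈ 2.448 rad (140.3°) between the endpoints. The total great-circle distance is δ·R ≈ 2.448 × 6371 ≈ 15598 km, so the target fraction is f = 6000/15598 ≈ 0.385.
Interpolate at f ≈ 0.385 with slerp weights a = sin((1−f)δ)/sin δ ≈ 1.561, b = sin(fδ)/sin δ ≈ 1.265.
p = a·p₁ + b·p₂ ≈ (-0.522, 0.825, 0.217); φ = arcsin(p_z) ≈ 12.53°, λ = atan2(p_y, p_x) ≈ 122.31°.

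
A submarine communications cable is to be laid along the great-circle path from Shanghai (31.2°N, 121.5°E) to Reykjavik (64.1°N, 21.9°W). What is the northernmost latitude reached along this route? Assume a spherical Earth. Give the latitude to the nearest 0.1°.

The great circle lies in the plane with unit normal n̂ = (p₁ × p₂)/|p₁ × p₂|.
Here n̂_z ≈ -0.226; the vertex latitude is φ_max = arccos|n̂_z| ≈ 76.9°.
Check via Clairaut: cos φ_max = |cos φ₁| · sin C = cos(31.2°)·sin(15.3°) ≈ 0.226, again giving ≈ 76.9°.

≈ 76.9°N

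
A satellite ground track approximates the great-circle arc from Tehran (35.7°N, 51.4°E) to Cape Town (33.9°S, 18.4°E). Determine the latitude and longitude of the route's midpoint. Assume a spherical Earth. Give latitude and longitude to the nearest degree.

≈ 1°N, 35°E

Write both endpoints as unit vectors p₁, p₂ with components (cos φ cos λ, cos φ sin λ, sin φ).
The central angle between the endpoints is δ = arccos(p₁·p₂) ≈ 1.329 rad (76.1°).
Interpolate at f = 1/2 with slerp weights a = sin((1−f)δ)/sin δ ≈ 0.635, b = sin(fδ)/sin δ ≈ 0.635.
p = a·p₁ + b·p₂ ≈ (0.822, 0.569, 0.016); φ = arcsin(p_z) ≈ 0.94°, λ = atan2(p_y, p_x) ≈ 34.71°.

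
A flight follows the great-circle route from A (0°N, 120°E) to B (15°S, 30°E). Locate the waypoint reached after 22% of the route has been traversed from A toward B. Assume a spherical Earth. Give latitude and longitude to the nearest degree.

≈ (5°S, 101°E)

Write both endpoints as unit vectors p₁, p₂ with components (cos φ cos λ, cos φ sin λ, sin φ).
The central angle between the endpoints is δ = arccos(p₁·p₂) ≈ 1.571 rad (90.0°).
Interpolate at f = 0.22 with slerp weights a = sin((1−f)δ)/sin δ ≈ 0.941, b = sin(fδ)/sin δ ≈ 0.339.
p = a·p₁ + b·p₂ ≈ (-0.187, 0.978, -0.088); φ = arcsin(p_z) ≈ -5.03°, λ = atan2(p_y, p_x) ≈ 100.82°.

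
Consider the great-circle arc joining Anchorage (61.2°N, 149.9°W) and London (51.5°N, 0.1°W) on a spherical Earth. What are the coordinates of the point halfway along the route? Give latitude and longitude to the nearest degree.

≈ 79°N, 50°W

Write both endpoints as unit vectors p₁, p₂ with components (cos φ cos λ, cos φ sin λ, sin φ).
The central angle between the endpoints is δ = arccos(p₁·p₂) ≈ 1.130 rad (64.7°).
Interpolate at f = 1/2 with slerp weights a = sin((1−f)δ)/sin δ ≈ 0.592, b = sin(fδ)/sin δ ≈ 0.592.
p = a·p₁ + b·p₂ ≈ (0.122, -0.144, 0.982); φ = arcsin(p_z) ≈ 79.14°, λ = atan2(p_y, p_x) ≈ -49.71°.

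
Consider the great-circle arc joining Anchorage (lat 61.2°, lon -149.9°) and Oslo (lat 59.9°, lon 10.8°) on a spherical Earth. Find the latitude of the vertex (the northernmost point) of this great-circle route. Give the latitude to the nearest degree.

The great circle lies in the plane with unit normal n̂ = (p₁ × p₂)/|p₁ × p₂|.
Here n̂_z ≈ +0.094; the vertex latitude is φ_max = arccos|n̂_z| ≈ 84.6°.
Check via Clairaut: cos φ_max = |cos φ₁| · sin C = cos(61.2°)·sin(11.3°) ≈ 0.094, again giving ≈ 84.6°.

≈ 85°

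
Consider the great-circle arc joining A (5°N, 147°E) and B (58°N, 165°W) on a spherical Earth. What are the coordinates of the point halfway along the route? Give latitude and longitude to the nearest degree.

≈ (34°N, 163°E)

From cos δ = sin φ₁ sin φ₂ + cos φ₁ cos φ₂ cos Δλ, the central angle is δ ≈ 1.129 rad (64.7°).
Interpolate at f = 1/2 with slerp weights a = sin((1−f)δ)/sin δ ≈ 0.592, b = sin(fδ)/sin δ ≈ 0.592.
p = a·p₁ + b·p₂ ≈ (-0.797, 0.240, 0.554); φ = arcsin(p_z) ≈ 33.61°, λ = atan2(p_y, p_x) ≈ 163.25°.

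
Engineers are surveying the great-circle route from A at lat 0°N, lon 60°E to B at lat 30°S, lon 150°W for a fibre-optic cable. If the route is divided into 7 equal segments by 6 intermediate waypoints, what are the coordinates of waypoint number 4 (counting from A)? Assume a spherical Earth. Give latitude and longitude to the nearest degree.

≈ lat 48°S, lon 134°E

Write both endpoints as unit vectors p₁, p₂ with components (cos φ cos λ, cos φ sin λ, sin φ).
The central angle between the endpoints is δ = arccos(p₁·p₂) ≈ 2.419 rad (138.6°).
Interpolate at f = 4/7 with slerp weights a = sin((1−f)δ)/sin δ ≈ 1.301, b = sin(fδ)/sin δ ≈ 1.485.
p = a·p₁ + b·p₂ ≈ (-0.463, 0.484, -0.743); φ = arcsin(p_z) ≈ -47.95°, λ = atan2(p_y, p_x) ≈ 133.75°.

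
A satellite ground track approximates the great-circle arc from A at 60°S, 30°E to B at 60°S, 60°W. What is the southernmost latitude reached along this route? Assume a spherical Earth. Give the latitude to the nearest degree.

The great circle lies in the plane with unit normal n̂ = (p₁ × p₂)/|p₁ × p₂|.
Here n̂_z ≈ -0.378; the vertex latitude is φ_max = arccos|n̂_z| ≈ 67.8°.
Check via Clairaut: cos φ_max = |cos φ₁| · sin C = cos(60.0°)·sin(130.9°) ≈ 0.378, again giving ≈ 67.8°.

≈ 68°S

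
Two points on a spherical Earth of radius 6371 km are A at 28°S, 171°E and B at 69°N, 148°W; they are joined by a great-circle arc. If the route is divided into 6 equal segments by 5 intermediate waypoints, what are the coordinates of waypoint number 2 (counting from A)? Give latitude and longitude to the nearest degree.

≈ 5°N, 179°E

Write both endpoints as unit vectors p₁, p₂ with components (cos φ cos λ, cos φ sin λ, sin φ).
The central angle between the endpoints is δ = arccos(p₁·p₂) ≈ 1.772 rad (101.5°).
Interpolate at f = 2/6 with slerp weights a = sin((1−f)δ)/sin δ ≈ 0.944, b = sin(fδ)/sin δ ≈ 0.568.
p = a·p₁ + b·p₂ ≈ (-0.996, 0.022, 0.087); φ = arcsin(p_z) ≈ 5.01°, λ = atan2(p_y, p_x) ≈ 178.71°.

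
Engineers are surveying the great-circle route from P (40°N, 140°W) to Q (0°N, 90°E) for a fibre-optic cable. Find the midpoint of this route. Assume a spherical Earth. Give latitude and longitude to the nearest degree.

≈ (40°N, 139°E)

Write both endpoints as unit vectors p₁, p₂ with components (cos φ cos λ, cos φ sin λ, sin φ).
The central angle between the endpoints is δ = arccos(p₁·p₂) ≈ 2.086 rad (119.5°).
Interpolate at f = 1/2 with slerp weights a = sin((1−f)δ)/sin δ ≈ 0.992, b = sin(fδ)/sin δ ≈ 0.992.
p = a·p₁ + b·p₂ ≈ (-0.582, 0.504, 0.638); φ = arcsin(p_z) ≈ 39.64°, λ = atan2(p_y, p_x) ≈ 139.14°.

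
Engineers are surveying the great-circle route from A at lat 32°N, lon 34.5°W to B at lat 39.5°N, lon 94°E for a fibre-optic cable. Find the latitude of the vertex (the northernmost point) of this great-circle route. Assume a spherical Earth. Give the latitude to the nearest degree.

≈ 59°N

The great circle lies in the plane with unit normal n̂ = (p₁ × p₂)/|p₁ × p₂|.
Here n̂_z ≈ +0.513; the vertex latitude is φ_max = arccos|n̂_z| ≈ 59.1°.
Check via Clairaut: cos φ_max = |cos φ₁| · sin C = cos(32.0°)·sin(37.3°) ≈ 0.513, again giving ≈ 59.1°.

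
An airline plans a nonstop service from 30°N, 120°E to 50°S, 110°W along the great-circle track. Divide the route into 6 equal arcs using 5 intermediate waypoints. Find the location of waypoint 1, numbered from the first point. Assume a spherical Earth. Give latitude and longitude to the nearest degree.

Convert each endpoint to a unit vector on the sphere (x = cos φ cos λ, y = cos φ sin λ, z = sin φ).
The central angle between the endpoints is δ = arccos(p₁·p₂) ≈ 2.405 rad (137.8°).
Interpolate at f = 1/6 with slerp weights a = sin((1−f)δ)/sin δ ≈ 1.351, b = sin(fδ)/sin δ ≈ 0.581.
p = a·p₁ + b·p₂ ≈ (-0.713, 0.662, 0.231); φ = arcsin(p_z) ≈ 13.33°, λ = atan2(p_y, p_x) ≈ 137.10°.

≈ 13°N, 137°E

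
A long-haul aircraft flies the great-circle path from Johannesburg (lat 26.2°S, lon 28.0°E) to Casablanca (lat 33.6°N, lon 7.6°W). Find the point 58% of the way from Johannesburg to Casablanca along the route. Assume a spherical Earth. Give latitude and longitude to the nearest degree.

≈ lat 9°N, lon 8°E

Convert each endpoint to a unit vector on the sphere (x = cos φ cos λ, y = cos φ sin λ, z = sin φ).
The central angle between the endpoints is δ = arccos(p₁·p₂) ≈ 1.199 rad (68.7°).
Interpolate at f = 0.58 with slerp weights a = sin((1−f)δ)/sin δ ≈ 0.518, b = sin(fδ)/sin δ ≈ 0.688.
p = a·p₁ + b·p₂ ≈ (0.978, 0.142, 0.152); φ = arcsin(p_z) ≈ 8.74°, λ = atan2(p_y, p_x) ≈ 8.28°.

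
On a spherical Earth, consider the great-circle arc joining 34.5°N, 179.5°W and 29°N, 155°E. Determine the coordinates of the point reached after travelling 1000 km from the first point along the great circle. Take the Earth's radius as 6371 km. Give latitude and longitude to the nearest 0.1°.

≈ 32.9°N, 169.9°E

The haversine formula gives a central angle δ ≈ 0.389 rad (22.3°) between the endpoints. The total great-circle distance is δ·R ≈ 0.389 × 6371 ≈ 2480 km, so the target fraction is f = 1000/2480 ≈ 0.403.
Interpolate at f ≈ 0.403 with slerp weights a = sin((1−f)δ)/sin δ ≈ 0.607, b = sin(fδ)/sin δ ≈ 0.412.
p = a·p₁ + b·p₂ ≈ (-0.826, 0.148, 0.543); φ = arcsin(p_z) ≈ 32.91°, λ = atan2(p_y, p_x) ≈ 169.85°.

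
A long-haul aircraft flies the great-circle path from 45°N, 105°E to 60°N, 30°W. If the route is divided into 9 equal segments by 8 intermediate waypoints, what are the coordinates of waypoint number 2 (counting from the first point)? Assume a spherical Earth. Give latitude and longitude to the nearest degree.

≈ 59°N, 94°E

Write both endpoints as unit vectors p₁, p₂ with components (cos φ cos λ, cos φ sin λ, sin φ).
The central angle between the endpoints is δ = arccos(p₁·p₂) ≈ 1.200 rad (68.8°).
Interpolate at f = 2/9 with slerp weights a = sin((1−f)δ)/sin δ ≈ 0.862, b = sin(fδ)/sin δ ≈ 0.283.
p = a·p₁ + b·p₂ ≈ (-0.035, 0.518, 0.855); φ = arcsin(p_z) ≈ 58.71°, λ = atan2(p_y, p_x) ≈ 93.90°.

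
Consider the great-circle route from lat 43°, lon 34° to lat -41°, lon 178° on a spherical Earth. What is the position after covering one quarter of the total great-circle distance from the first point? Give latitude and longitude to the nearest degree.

Write both endpoints as unit vectors p₁, p₂ with components (cos φ cos λ, cos φ sin λ, sin φ).
The central angle between the endpoints is δ = arccos(p₁·p₂) ≈ 2.677 rad (153.4°).
Interpolate at f = 1/4 with slerp weights a = sin((1−f)δ)/sin δ ≈ 2.022, b = sin(fδ)/sin δ ≈ 1.384.
p = a·p₁ + b·p₂ ≈ (0.182, 0.863, 0.471); φ = arcsin(p_z) ≈ 28.08°, λ = atan2(p_y, p_x) ≈ 78.11°.

≈ lat 28°, lon 78°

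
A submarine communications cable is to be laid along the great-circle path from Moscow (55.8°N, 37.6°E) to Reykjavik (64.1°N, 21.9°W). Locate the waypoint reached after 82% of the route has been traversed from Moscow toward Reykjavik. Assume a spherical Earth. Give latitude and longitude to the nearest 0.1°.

≈ 64.7°N, 9.6°W

Write both endpoints as unit vectors p₁, p₂ with components (cos φ cos λ, cos φ sin λ, sin φ).
The central angle between the endpoints is δ = arccos(p₁·p₂) ≈ 0.518 rad (29.7°).
Interpolate at f = 0.82 with slerp weights a = sin((1−f)δ)/sin δ ≈ 0.188, b = sin(fδ)/sin δ ≈ 0.832.
p = a·p₁ + b·p₂ ≈ (0.421, -0.071, 0.904); φ = arcsin(p_z) ≈ 64.72°, λ = atan2(p_y, p_x) ≈ -9.59°.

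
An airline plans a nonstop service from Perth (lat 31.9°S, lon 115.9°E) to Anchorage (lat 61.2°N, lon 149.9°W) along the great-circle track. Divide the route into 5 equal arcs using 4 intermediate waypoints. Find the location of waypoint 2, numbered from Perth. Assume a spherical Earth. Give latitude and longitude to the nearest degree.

≈ lat 10°N, lon 140°E

Convert each endpoint to a unit vector on the sphere (x = cos φ cos λ, y = cos φ sin λ, z = sin φ).
The central angle between the endpoints is δ = arccos(p₁·p₂) ≈ 2.086 rad (119.5°).
Interpolate at f = 2/5 with slerp weights a = sin((1−f)δ)/sin δ ≈ 1.091, b = sin(fδ)/sin δ ≈ 0.852.
p = a·p₁ + b·p₂ ≈ (-0.760, 0.628, 0.170); φ = arcsin(p_z) ≈ 9.76°, λ = atan2(p_y, p_x) ≈ 140.43°.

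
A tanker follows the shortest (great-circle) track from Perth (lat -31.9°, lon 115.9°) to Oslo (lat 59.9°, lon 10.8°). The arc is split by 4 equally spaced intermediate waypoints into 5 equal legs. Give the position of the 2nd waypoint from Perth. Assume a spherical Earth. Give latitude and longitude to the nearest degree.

From cos δ = sin φ₁ sin φ₂ + cos φ₁ cos φ₂ cos Δλ, the central angle is δ ≈ 2.175 rad (124.6°).
Interpolate at f = 2/5 with slerp weights a = sin((1−f)δ)/sin δ ≈ 1.172, b = sin(fδ)/sin δ ≈ 0.929.
p = a·p₁ + b·p₂ ≈ (0.023, 0.983, 0.184); φ = arcsin(p_z) ≈ 10.60°, λ = atan2(p_y, p_x) ≈ 88.67°.

≈ lat 11°, lon 89°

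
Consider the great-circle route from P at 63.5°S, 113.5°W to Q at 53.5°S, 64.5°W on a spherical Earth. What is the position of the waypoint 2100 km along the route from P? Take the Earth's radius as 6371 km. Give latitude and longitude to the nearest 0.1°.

≈ 58.2°S, 75.6°W

From cos δ = sin φ₁ sin φ₂ + cos φ₁ cos φ₂ cos Δλ, the central angle is δ ≈ 0.466 rad (26.7°). The total great-circle distance is δ·R ≈ 0.466 × 6371 ≈ 2967 km, so the target fraction is f = 2100/2967 ≈ 0.708.
Interpolate at f ≈ 0.708 with slerp weights a = sin((1−f)δ)/sin δ ≈ 0.302, b = sin(fδ)/sin δ ≈ 0.721.
p = a·p₁ + b·p₂ ≈ (0.131, -0.511, -0.850); φ = arcsin(p_z) ≈ -58.19°, λ = atan2(p_y, p_x) ≈ -75.63°.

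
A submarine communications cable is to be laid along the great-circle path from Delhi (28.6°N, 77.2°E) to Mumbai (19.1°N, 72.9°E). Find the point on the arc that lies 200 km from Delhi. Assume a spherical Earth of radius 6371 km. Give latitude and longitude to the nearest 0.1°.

The haversine formula gives a central angle δ ≈ 0.179 rad (10.3°) between the endpoints. The total great-circle distance is δ·R ≈ 0.179 × 6371 ≈ 1143 km, so the target fraction is f = 200/1143 ≈ 0.175.
Interpolate at f ≈ 0.175 with slerp weights a = sin((1−f)δ)/sin δ ≈ 0.826, b = sin(fδ)/sin δ ≈ 0.176.
p = a·p₁ + b·p₂ ≈ (0.210, 0.866, 0.453); φ = arcsin(p_z) ≈ 26.95°, λ = atan2(p_y, p_x) ≈ 76.40°.

≈ 26.9°N, 76.4°E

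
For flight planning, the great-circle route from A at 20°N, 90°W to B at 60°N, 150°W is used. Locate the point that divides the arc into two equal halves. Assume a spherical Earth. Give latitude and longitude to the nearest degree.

Convert each endpoint to a unit vector on the sphere (x = cos φ cos λ, y = cos φ sin λ, z = sin φ).
The central angle between the endpoints is δ = arccos(p₁·p₂) ≈ 1.011 rad (57.9°).
Interpolate at f = 1/2 with slerp weights a = sin((1−f)δ)/sin δ ≈ 0.571, b = sin(fδ)/sin δ ≈ 0.571.
p = a·p₁ + b·p₂ ≈ (-0.247, -0.680, 0.690); φ = arcsin(p_z) ≈ 43.66°, λ = atan2(p_y, p_x) ≈ -110.00°.

≈ 44°N, 110°W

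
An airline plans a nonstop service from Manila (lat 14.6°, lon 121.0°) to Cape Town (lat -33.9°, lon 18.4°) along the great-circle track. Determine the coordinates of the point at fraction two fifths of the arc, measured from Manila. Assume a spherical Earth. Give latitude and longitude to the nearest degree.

Write both endpoints as unit vectors p₁, p₂ with components (cos φ cos λ, cos φ sin λ, sin φ).
The central angle between the endpoints is δ = arccos(p₁·p₂) ≈ 1.892 rad (108.4°).
Interpolate at f = 2/5 with slerp weights a = sin((1−f)δ)/sin δ ≈ 0.956, b = sin(fδ)/sin δ ≈ 0.724.
p = a·p₁ + b·p₂ ≈ (0.094, 0.982, -0.163); φ = arcsin(p_z) ≈ -9.37°, λ = atan2(p_y, p_x) ≈ 84.55°.

≈ lat -9°, lon 85°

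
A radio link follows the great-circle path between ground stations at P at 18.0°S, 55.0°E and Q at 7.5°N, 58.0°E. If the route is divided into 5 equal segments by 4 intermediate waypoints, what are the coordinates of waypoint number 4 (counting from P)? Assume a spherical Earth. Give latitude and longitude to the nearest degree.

≈ 2°N, 57°E

Convert each endpoint to a unit vector on the sphere (x = cos φ cos λ, y = cos φ sin λ, z = sin φ).
The central angle between the endpoints is δ = arccos(p₁·p₂) ≈ 0.448 rad (25.7°).
Interpolate at f = 4/5 with slerp weights a = sin((1−f)δ)/sin δ ≈ 0.207, b = sin(fδ)/sin δ ≈ 0.810.
p = a·p₁ + b·p₂ ≈ (0.538, 0.842, 0.042); φ = arcsin(p_z) ≈ 2.40°, λ = atan2(p_y, p_x) ≈ 57.41°.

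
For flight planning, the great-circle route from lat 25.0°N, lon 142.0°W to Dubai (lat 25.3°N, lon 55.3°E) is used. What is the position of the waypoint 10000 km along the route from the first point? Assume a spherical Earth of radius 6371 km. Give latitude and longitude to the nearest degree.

Write both endpoints as unit vectors p₁, p₂ with components (cos φ cos λ, cos φ sin λ, sin φ).
The central angle between the endpoints is δ = arccos(p₁·p₂) ≈ 2.216 rad (127.0°). The total great-circle distance is δ·R ≈ 2.216 × 6371 ≈ 14121 km, so the target fraction is f = 10000/14121 ≈ 0.708.
Interpolate at f ≈ 0.708 with slerp weights a = sin((1−f)δ)/sin δ ≈ 0.755, b = sin(fδ)/sin δ ≈ 1.252.
p = a·p₁ + b·p₂ ≈ (0.106, 0.510, 0.854); φ = arcsin(p_z) ≈ 58.64°, λ = atan2(p_y, p_x) ≈ 78.30°.

≈ lat 59°N, lon 78°E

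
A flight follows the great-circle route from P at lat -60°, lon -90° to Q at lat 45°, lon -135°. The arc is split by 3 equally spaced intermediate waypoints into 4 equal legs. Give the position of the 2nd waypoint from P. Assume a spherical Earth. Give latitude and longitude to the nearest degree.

≈ lat -8°, lon -117°

Convert each endpoint to a unit vector on the sphere (x = cos φ cos λ, y = cos φ sin λ, z = sin φ).
The central angle between the endpoints is δ = arccos(p₁·p₂) ≈ 1.942 rad (111.2°).
Interpolate at f = 2/4 with slerp weights a = sin((1−f)δ)/sin δ ≈ 0.886, b = sin(fδ)/sin δ ≈ 0.886.
p = a·p₁ + b·p₂ ≈ (-0.443, -0.886, -0.141); φ = arcsin(p_z) ≈ -8.09°, λ = atan2(p_y, p_x) ≈ -116.57°.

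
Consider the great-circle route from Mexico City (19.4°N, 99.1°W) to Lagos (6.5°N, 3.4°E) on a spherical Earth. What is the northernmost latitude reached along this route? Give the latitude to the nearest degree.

The great circle lies in the plane with unit normal n̂ = (p₁ × p₂)/|p₁ × p₂|.
Here n̂_z ≈ +0.928; the vertex latitude is φ_max = arccos|n̂_z| ≈ 21.9°.

≈ 22°N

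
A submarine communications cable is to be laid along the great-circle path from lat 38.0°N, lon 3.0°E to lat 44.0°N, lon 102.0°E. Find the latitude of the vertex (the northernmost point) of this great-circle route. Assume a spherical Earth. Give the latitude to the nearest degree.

The great circle lies in the plane with unit normal n̂ = (p₁ × p₂)/|p₁ × p₂|.
Here n̂_z ≈ +0.595; the vertex latitude is φ_max = arccos|n̂_z| ≈ 53.5°.

≈ 53°N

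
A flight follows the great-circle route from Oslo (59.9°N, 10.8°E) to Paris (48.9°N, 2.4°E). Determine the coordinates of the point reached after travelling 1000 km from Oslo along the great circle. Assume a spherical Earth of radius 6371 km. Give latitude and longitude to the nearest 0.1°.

≈ 51.7°N, 4.1°E

Write both endpoints as unit vectors p₁, p₂ with components (cos φ cos λ, cos φ sin λ, sin φ).
The central angle between the endpoints is δ = arccos(p₁·p₂) ≈ 0.210 rad (12.0°). The total great-circle distance is δ·R ≈ 0.210 × 6371 ≈ 1336 km, so the target fraction is f = 1000/1336 ≈ 0.748.
Interpolate at f ≈ 0.748 with slerp weights a = sin((1−f)δ)/sin δ ≈ 0.253, b = sin(fδ)/sin δ ≈ 0.751.
p = a·p₁ + b·p₂ ≈ (0.618, 0.044, 0.785); φ = arcsin(p_z) ≈ 51.72°, λ = atan2(p_y, p_x) ≈ 4.12°.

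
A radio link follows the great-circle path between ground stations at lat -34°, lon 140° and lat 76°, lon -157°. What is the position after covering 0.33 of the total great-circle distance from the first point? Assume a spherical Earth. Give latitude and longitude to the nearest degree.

≈ lat 4°, lon 149°

The haversine formula gives a central angle δ ≈ 2.039 rad (116.8°) between the endpoints.
Interpolate at f = 0.33 with slerp weights a = sin((1−f)δ)/sin δ ≈ 1.097, b = sin(fδ)/sin δ ≈ 0.699.
p = a·p₁ + b·p₂ ≈ (-0.853, 0.519, 0.064); φ = arcsin(p_z) ≈ 3.68°, λ = atan2(p_y, p_x) ≈ 148.68°.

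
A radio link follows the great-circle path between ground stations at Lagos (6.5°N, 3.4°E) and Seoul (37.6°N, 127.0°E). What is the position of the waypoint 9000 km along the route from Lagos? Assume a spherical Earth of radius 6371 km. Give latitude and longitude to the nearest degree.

Convert each endpoint to a unit vector on the sphere (x = cos φ cos λ, y = cos φ sin λ, z = sin φ).
The central angle between the endpoints is δ = arccos(p₁·p₂) ≈ 1.946 rad (111.5°). The total great-circle distance is δ·R ≈ 1.946 × 6371 ≈ 12399 km, so the target fraction is f = 9000/12399 ≈ 0.726.
Interpolate at f ≈ 0.726 with slerp weights a = sin((1−f)δ)/sin δ ≈ 0.547, b = sin(fδ)/sin δ ≈ 1.061.
p = a·p₁ + b·p₂ ≈ (0.036, 0.704, 0.709); φ = arcsin(p_z) ≈ 45.19°, λ = atan2(p_y, p_x) ≈ 87.07°.

≈ 45°N, 87°E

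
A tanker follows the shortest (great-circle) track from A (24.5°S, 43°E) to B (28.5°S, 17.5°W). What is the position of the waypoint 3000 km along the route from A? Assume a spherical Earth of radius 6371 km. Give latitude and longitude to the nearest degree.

The haversine formula gives a central angle δ ≈ 0.938 rad (53.7°) between the endpoints. The total great-circle distance is δ·R ≈ 0.938 × 6371 ≈ 5974 km, so the target fraction is f = 3000/5974 ≈ 0.502.
Interpolate at f ≈ 0.502 with slerp weights a = sin((1−f)δ)/sin δ ≈ 0.558, b = sin(fδ)/sin δ ≈ 0.563.
p = a·p₁ + b·p₂ ≈ (0.843, 0.198, -0.500); φ = arcsin(p_z) ≈ -30.00°, λ = atan2(p_y, p_x) ≈ 13.20°.

≈ (30°S, 13°E)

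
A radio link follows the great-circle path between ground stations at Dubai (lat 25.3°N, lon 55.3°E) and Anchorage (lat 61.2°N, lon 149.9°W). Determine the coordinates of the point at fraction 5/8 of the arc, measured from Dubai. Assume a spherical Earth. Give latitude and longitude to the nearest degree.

The haversine formula gives a central angle δ ≈ 1.590 rad (91.1°) between the endpoints.
Interpolate at f = 5/8 with slerp weights a = sin((1−f)δ)/sin δ ≈ 0.562, b = sin(fδ)/sin δ ≈ 0.838.
p = a·p₁ + b·p₂ ≈ (-0.060, 0.215, 0.975); φ = arcsin(p_z) ≈ 77.10°, λ = atan2(p_y, p_x) ≈ 105.67°.

≈ lat 77°N, lon 106°E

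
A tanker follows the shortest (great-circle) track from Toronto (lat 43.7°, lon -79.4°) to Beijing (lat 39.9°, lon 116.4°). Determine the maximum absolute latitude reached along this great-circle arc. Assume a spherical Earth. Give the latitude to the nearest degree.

The great circle lies in the plane with unit normal n̂ = (p₁ × p₂)/|p₁ × p₂|.
Here n̂_z ≈ -0.152; the vertex latitude is φ_max = arccos|n̂_z| ≈ 81.3°.

≈ 81°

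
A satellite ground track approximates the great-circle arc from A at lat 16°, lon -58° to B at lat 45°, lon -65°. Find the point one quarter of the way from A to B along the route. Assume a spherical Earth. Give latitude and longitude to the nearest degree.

Convert each endpoint to a unit vector on the sphere (x = cos φ cos λ, y = cos φ sin λ, z = sin φ).
The central angle between the endpoints is δ = arccos(p₁·p₂) ≈ 0.516 rad (29.6°).
Interpolate at f = 1/4 with slerp weights a = sin((1−f)δ)/sin δ ≈ 0.765, b = sin(fδ)/sin δ ≈ 0.261.
p = a·p₁ + b·p₂ ≈ (0.468, -0.791, 0.395); φ = arcsin(p_z) ≈ 23.28°, λ = atan2(p_y, p_x) ≈ -59.40°.

≈ lat 23°, lon -59°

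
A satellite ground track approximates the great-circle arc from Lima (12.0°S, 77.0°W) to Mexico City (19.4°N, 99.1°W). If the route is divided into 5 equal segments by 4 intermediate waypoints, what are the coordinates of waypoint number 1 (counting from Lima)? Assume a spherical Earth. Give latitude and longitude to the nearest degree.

From cos δ = sin φ₁ sin φ₂ + cos φ₁ cos φ₂ cos Δλ, the central angle is δ ≈ 0.667 rad (38.2°).
Interpolate at f = 1/5 with slerp weights a = sin((1−f)δ)/sin δ ≈ 0.822, b = sin(fδ)/sin δ ≈ 0.215.
p = a·p₁ + b·p₂ ≈ (0.149, -0.984, -0.100); φ = arcsin(p_z) ≈ -5.71°, λ = atan2(p_y, p_x) ≈ -81.40°.

≈ (6°S, 81°W)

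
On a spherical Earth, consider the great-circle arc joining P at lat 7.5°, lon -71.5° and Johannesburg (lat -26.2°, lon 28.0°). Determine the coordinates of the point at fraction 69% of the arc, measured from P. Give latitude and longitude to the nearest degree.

Write both endpoints as unit vectors p₁, p₂ with components (cos φ cos λ, cos φ sin λ, sin φ).
The central angle between the endpoints is δ = arccos(p₁·p₂) ≈ 1.777 rad (101.8°).
Interpolate at f = 0.69 with slerp weights a = sin((1−f)δ)/sin δ ≈ 0.535, b = sin(fδ)/sin δ ≈ 0.961.
p = a·p₁ + b·p₂ ≈ (0.930, -0.098, -0.355); φ = arcsin(p_z) ≈ -20.77°, λ = atan2(p_y, p_x) ≈ -6.00°.

≈ lat -21°, lon -6°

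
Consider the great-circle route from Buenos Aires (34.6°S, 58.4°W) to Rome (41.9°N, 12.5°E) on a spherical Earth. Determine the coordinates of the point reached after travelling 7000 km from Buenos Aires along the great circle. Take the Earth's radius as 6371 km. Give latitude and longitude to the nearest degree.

Write both endpoints as unit vectors p₁, p₂ with components (cos φ cos λ, cos φ sin λ, sin φ).
The central angle between the endpoints is δ = arccos(p₁·p₂) ≈ 1.751 rad (100.3°). The total great-circle distance is δ·R ≈ 1.751 × 6371 ≈ 11152 km, so the target fraction is f = 7000/11152 ≈ 0.628.
Interpolate at f ≈ 0.628 with slerp weights a = sin((1−f)δ)/sin δ ≈ 0.617, b = sin(fδ)/sin δ ≈ 0.905.
p = a·p₁ + b·p₂ ≈ (0.924, -0.286, 0.254); φ = arcsin(p_z) ≈ 14.74°, λ = atan2(p_y, p_x) ≈ -17.23°.

≈ 15°N, 17°W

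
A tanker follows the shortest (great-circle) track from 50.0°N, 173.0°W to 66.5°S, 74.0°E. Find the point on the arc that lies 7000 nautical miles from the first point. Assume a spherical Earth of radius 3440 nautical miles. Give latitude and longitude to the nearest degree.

Convert each endpoint to a unit vector on the sphere (x = cos φ cos λ, y = cos φ sin λ, z = sin φ).
The central angle between the endpoints is δ = arccos(p₁·p₂) ≈ 2.503 rad (143.4°). The total great-circle distance is δ·R ≈ 2.503 × 3440 ≈ 8609 nmi, so the target fraction is f = 7000/8609 ≈ 0.813.
Interpolate at f ≈ 0.813 with slerp weights a = sin((1−f)δ)/sin δ ≈ 0.756, b = sin(fδ)/sin δ ≈ 1.499.
p = a·p₁ + b·p₂ ≈ (-0.317, 0.515, -0.796); φ = arcsin(p_z) ≈ -52.75°, λ = atan2(p_y, p_x) ≈ 121.62°.

≈ 53°S, 122°E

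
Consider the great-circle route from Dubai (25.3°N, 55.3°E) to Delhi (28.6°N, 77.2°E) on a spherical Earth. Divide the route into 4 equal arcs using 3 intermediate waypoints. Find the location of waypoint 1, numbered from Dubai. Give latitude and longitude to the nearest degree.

≈ 26°N, 61°E

Write both endpoints as unit vectors p₁, p₂ with components (cos φ cos λ, cos φ sin λ, sin φ).
The central angle between the endpoints is δ = arccos(p₁·p₂) ≈ 0.345 rad (19.8°).
Interpolate at f = 1/4 with slerp weights a = sin((1−f)δ)/sin δ ≈ 0.757, b = sin(fδ)/sin δ ≈ 0.255.
p = a·p₁ + b·p₂ ≈ (0.439, 0.780, 0.445); φ = arcsin(p_z) ≈ 26.44°, λ = atan2(p_y, p_x) ≈ 60.65°.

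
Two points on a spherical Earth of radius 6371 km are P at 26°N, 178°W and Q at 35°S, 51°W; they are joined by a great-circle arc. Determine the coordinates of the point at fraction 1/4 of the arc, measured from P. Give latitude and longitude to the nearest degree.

The haversine formula gives a central angle δ ≈ 2.339 rad (134.0°) between the endpoints.
Interpolate at f = 1/4 with slerp weights a = sin((1−f)δ)/sin δ ≈ 1.367, b = sin(fδ)/sin δ ≈ 0.767.
p = a·p₁ + b·p₂ ≈ (-0.832, -0.531, 0.159); φ = arcsin(p_z) ≈ 9.16°, λ = atan2(p_y, p_x) ≈ -147.45°.

≈ 9°N, 147°W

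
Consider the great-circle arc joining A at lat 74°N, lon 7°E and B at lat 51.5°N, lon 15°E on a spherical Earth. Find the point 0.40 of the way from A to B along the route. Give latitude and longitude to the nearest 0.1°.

From cos δ = sin φ₁ sin φ₂ + cos φ₁ cos φ₂ cos Δλ, the central angle is δ ≈ 0.397 rad (22.7°).
Interpolate at f = 0.40 with slerp weights a = sin((1−f)δ)/sin δ ≈ 0.610, b = sin(fδ)/sin δ ≈ 0.409.
p = a·p₁ + b·p₂ ≈ (0.413, 0.086, 0.907); φ = arcsin(p_z) ≈ 65.05°, λ = atan2(p_y, p_x) ≈ 11.82°.

≈ lat 65.1°N, lon 11.8°E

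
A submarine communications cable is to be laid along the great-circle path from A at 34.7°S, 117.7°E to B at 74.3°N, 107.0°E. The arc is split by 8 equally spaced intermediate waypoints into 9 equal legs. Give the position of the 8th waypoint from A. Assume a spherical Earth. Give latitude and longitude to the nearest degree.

Write both endpoints as unit vectors p₁, p₂ with components (cos φ cos λ, cos φ sin λ, sin φ).
The central angle between the endpoints is δ = arccos(p₁·p₂) ≈ 1.907 rad (109.2°).
Interpolate at f = 8/9 with slerp weights a = sin((1−f)δ)/sin δ ≈ 0.223, b = sin(fδ)/sin δ ≈ 1.051.
p = a·p₁ + b·p₂ ≈ (-0.168, 0.434, 0.885); φ = arcsin(p_z) ≈ 62.25°, λ = atan2(p_y, p_x) ≈ 111.19°.

≈ 62°N, 111°E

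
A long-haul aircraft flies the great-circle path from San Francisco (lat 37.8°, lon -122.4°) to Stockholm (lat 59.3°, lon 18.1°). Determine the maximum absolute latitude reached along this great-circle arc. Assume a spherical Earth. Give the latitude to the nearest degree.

≈ 75°

The great circle lies in the plane with unit normal n̂ = (p₁ × p₂)/|p₁ × p₂|.
Here n̂_z ≈ +0.263; the vertex latitude is φ_max = arccos|n̂_z| ≈ 74.8°.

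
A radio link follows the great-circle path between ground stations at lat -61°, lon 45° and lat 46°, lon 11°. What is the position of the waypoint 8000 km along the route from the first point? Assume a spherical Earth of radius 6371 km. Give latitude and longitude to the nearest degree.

Write both endpoints as unit vectors p₁, p₂ with components (cos φ cos λ, cos φ sin λ, sin φ).
The central angle between the endpoints is δ = arccos(p₁·p₂) ≈ 1.928 rad (110.5°). The total great-circle distance is δ·R ≈ 1.928 × 6371 ≈ 12285 km, so the target fraction is f = 8000/12285 ≈ 0.651.
Interpolate at f ≈ 0.651 with slerp weights a = sin((1−f)δ)/sin δ ≈ 0.665, b = sin(fδ)/sin δ ≈ 1.015.
p = a·p₁ + b·p₂ ≈ (0.920, 0.363, 0.148); φ = arcsin(p_z) ≈ 8.53°, λ = atan2(p_y, p_x) ≈ 21.51°.

≈ lat 9°, lon 22°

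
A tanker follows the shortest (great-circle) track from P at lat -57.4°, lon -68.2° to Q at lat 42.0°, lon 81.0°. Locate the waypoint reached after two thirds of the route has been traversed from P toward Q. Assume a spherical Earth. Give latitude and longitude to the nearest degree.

≈ lat -1°, lon 50°

Convert each endpoint to a unit vector on the sphere (x = cos φ cos λ, y = cos φ sin λ, z = sin φ).
The central angle between the endpoints is δ = arccos(p₁·p₂) ≈ 2.708 rad (155.2°).
Interpolate at f = 2/3 with slerp weights a = sin((1−f)δ)/sin δ ≈ 1.870, b = sin(fδ)/sin δ ≈ 2.317.
p = a·p₁ + b·p₂ ≈ (0.644, 0.765, -0.025); φ = arcsin(p_z) ≈ -1.45°, λ = atan2(p_y, p_x) ≈ 49.93°.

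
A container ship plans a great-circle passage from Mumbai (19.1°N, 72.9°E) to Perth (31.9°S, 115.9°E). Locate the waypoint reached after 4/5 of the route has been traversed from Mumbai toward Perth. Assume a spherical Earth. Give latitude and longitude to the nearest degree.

≈ 22°S, 106°E

The haversine formula gives a central angle δ ≈ 1.144 rad (65.6°) between the endpoints.
Interpolate at f = 4/5 with slerp weights a = sin((1−f)δ)/sin δ ≈ 0.249, b = sin(fδ)/sin δ ≈ 0.871.
p = a·p₁ + b·p₂ ≈ (-0.254, 0.890, -0.379); φ = arcsin(p_z) ≈ -22.25°, λ = atan2(p_y, p_x) ≈ 105.91°.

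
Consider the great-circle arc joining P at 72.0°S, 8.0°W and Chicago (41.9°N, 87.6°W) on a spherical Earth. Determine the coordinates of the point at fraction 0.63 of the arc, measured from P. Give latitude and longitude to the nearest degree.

≈ 3°S, 72°W

From cos δ = sin φ₁ sin φ₂ + cos φ₁ cos φ₂ cos Δλ, the central angle is δ ≈ 2.206 rad (126.4°).
Interpolate at f = 0.63 with slerp weights a = sin((1−f)δ)/sin δ ≈ 0.905, b = sin(fδ)/sin δ ≈ 1.222.
p = a·p₁ + b·p₂ ≈ (0.315, -0.948, -0.045); φ = arcsin(p_z) ≈ -2.57°, λ = atan2(p_y, p_x) ≈ -71.61°.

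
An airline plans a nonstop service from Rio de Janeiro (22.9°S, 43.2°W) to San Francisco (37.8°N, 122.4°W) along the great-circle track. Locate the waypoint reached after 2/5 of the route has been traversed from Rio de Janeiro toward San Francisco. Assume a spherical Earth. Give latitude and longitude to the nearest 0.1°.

≈ 3.0°N, 72.2°W

Convert each endpoint to a unit vector on the sphere (x = cos φ cos λ, y = cos φ sin λ, z = sin φ).
The central angle between the endpoints is δ = arccos(p₁·p₂) ≈ 1.673 rad (95.9°).
Interpolate at f = 2/5 with slerp weights a = sin((1−f)δ)/sin δ ≈ 0.848, b = sin(fδ)/sin δ ≈ 0.624.
p = a·p₁ + b·p₂ ≈ (0.305, -0.951, 0.052); φ = arcsin(p_z) ≈ 3.00°, λ = atan2(p_y, p_x) ≈ -72.19°.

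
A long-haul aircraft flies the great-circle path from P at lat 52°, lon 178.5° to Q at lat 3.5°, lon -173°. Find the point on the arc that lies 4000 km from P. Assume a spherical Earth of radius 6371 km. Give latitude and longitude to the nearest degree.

The haversine formula gives a central angle δ ≈ 0.855 rad (49.0°) between the endpoints. The total great-circle distance is δ·R ≈ 0.855 × 6371 ≈ 5450 km, so the target fraction is f = 4000/5450 ≈ 0.734.
Interpolate at f ≈ 0.734 with slerp weights a = sin((1−f)δ)/sin δ ≈ 0.299, b = sin(fδ)/sin δ ≈ 0.778.
p = a·p₁ + b·p₂ ≈ (-0.955, -0.090, 0.283); φ = arcsin(p_z) ≈ 16.44°, λ = atan2(p_y, p_x) ≈ -174.63°.

≈ lat 16°, lon -175°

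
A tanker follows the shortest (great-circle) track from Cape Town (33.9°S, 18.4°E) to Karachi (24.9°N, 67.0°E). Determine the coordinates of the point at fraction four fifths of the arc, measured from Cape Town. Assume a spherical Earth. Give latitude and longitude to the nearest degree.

≈ 13°N, 57°E

From cos δ = sin φ₁ sin φ₂ + cos φ₁ cos φ₂ cos Δλ, the central angle is δ ≈ 1.305 rad (74.7°).
Interpolate at f = 4/5 with slerp weights a = sin((1−f)δ)/sin δ ≈ 0.267, b = sin(fδ)/sin δ ≈ 0.896.
p = a·p₁ + b·p₂ ≈ (0.528, 0.818, 0.228); φ = arcsin(p_z) ≈ 13.18°, λ = atan2(p_y, p_x) ≈ 57.16°.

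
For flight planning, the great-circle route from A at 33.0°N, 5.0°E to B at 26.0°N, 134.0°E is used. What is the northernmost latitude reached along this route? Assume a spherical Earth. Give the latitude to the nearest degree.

≈ 53°N

The great circle lies in the plane with unit normal n̂ = (p₁ × p₂)/|p₁ × p₂|.
Here n̂_z ≈ +0.603; the vertex latitude is φ_max = arccos|n̂_z| ≈ 52.9°.
Check via Clairaut: cos φ_max = |cos φ₁| · sin C = cos(33.0°)·sin(45.9°) ≈ 0.603, again giving ≈ 52.9°.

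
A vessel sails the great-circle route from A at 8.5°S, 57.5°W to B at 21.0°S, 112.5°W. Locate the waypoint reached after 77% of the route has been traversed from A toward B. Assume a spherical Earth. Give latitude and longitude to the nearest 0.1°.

Convert each endpoint to a unit vector on the sphere (x = cos φ cos λ, y = cos φ sin λ, z = sin φ).
The central angle between the endpoints is δ = arccos(p₁·p₂) ≈ 0.949 rad (54.4°).
Interpolate at f = 0.77 with slerp weights a = sin((1−f)δ)/sin δ ≈ 0.266, b = sin(fδ)/sin δ ≈ 0.821.
p = a·p₁ + b·p₂ ≈ (-0.152, -0.930, -0.334); φ = arcsin(p_z) ≈ -19.49°, λ = atan2(p_y, p_x) ≈ -99.27°.

≈ 19.5°S, 99.3°W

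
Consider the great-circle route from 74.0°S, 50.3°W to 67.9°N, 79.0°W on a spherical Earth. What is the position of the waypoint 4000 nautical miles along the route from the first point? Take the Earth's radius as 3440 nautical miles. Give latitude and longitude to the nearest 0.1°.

≈ 8.1°S, 66.5°W

Write both endpoints as unit vectors p₁, p₂ with components (cos φ cos λ, cos φ sin λ, sin φ).
The central angle between the endpoints is δ = arccos(p₁·p₂) ≈ 2.498 rad (143.1°). The total great-circle distance is δ·R ≈ 2.498 × 3440 ≈ 8592 nmi, so the target fraction is f = 4000/8592 ≈ 0.466.
Interpolate at f ≈ 0.466 with slerp weights a = sin((1−f)δ)/sin δ ≈ 1.619, b = sin(fδ)/sin δ ≈ 1.529.
p = a·p₁ + b·p₂ ≈ (0.395, -0.908, -0.140); φ = arcsin(p_z) ≈ -8.05°, λ = atan2(p_y, p_x) ≈ -66.50°.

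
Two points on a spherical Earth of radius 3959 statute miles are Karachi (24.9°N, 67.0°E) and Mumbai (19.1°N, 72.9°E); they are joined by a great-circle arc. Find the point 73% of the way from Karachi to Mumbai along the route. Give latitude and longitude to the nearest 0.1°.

The haversine formula gives a central angle δ ≈ 0.139 rad (8.0°) between the endpoints.
Interpolate at f = 0.73 with slerp weights a = sin((1−f)δ)/sin δ ≈ 0.271, b = sin(fδ)/sin δ ≈ 0.731.
p = a·p₁ + b·p₂ ≈ (0.299, 0.886, 0.353); φ = arcsin(p_z) ≈ 20.69°, λ = atan2(p_y, p_x) ≈ 71.35°.

≈ (20.7°N, 71.4°E)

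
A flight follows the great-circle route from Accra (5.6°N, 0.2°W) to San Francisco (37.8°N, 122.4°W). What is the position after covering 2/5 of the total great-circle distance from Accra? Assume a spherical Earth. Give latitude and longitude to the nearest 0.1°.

The haversine formula gives a central angle δ ≈ 1.938 rad (111.1°) between the endpoints.
Interpolate at f = 2/5 with slerp weights a = sin((1−f)δ)/sin δ ≈ 0.984, b = sin(fδ)/sin δ ≈ 0.750.
p = a·p₁ + b·p₂ ≈ (0.661, -0.504, 0.556); φ = arcsin(p_z) ≈ 33.76°, λ = atan2(p_y, p_x) ≈ -37.30°.

≈ (33.8°N, 37.3°W)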